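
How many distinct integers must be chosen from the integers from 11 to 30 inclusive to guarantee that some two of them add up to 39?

12

A set avoiding the sum 39 can contain at most one of each pair {x, 39−x}, plus the 2 elements whose complement lies outside the range.
The integers 20, …, 30 (11 of them) are such a set: any two sum to at least 20+21 = 41 > 39.
By the pigeonhole principle, any 12th integer completes one of the 9 pairs, so 12 choices force a sum of 39.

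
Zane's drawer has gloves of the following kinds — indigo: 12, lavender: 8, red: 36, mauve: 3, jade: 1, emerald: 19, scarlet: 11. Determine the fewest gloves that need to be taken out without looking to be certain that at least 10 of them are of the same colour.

49

Put each drawn glove into a box by colour. The largest draw with every box below 10 takes min(count, 9) from each colour; colours with fewer than 9 contribute all they have.
Σ min(cᵢ, 9) = 9 + 8 + 9 + 3 + 1 + 9 + 9 = 48.
Draw number 48 + 1 = 49 must push one box to 10.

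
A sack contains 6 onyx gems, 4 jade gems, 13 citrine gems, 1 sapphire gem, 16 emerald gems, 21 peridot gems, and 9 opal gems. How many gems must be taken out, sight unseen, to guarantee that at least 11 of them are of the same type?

51

The 7 types are the holes; the gems drawn are the pigeons.
To avoid 11 of any one type, the worst case takes at most 10 of each type, or every gem of a type that has fewer than 10.
That gives 6 + 4 + 10 + 1 + 10 + 10 + 9 = 50 gems with no type reaching 11.
The next gem forces some type to 11, so 50 + 1 = 51.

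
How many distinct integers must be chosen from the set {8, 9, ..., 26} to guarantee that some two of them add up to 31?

12

A set avoiding the sum 31 can contain at most one of each pair {x, 31−x}, plus the 3 elements whose complement lies outside the range.
The integers 16, …, 26 (11 of them) are such a set: any two sum to at least 16+17 = 33 > 31.
Pigeonhole: any 12th integer completes one of the 8 pairs, so 12 choices force a sum of 31.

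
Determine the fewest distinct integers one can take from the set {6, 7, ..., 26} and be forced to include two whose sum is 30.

13

A set avoiding the sum 30 can contain at most one of each pair {x, 30−x}, plus the 3 elements whose complement lies outside the range or equal to its own complement.
The integers 15, …, 26 (12 of them) are such a set: any two sum to at least 15+16 = 31 > 30.
By the pigeonhole principle, any 13th integer completes one of the 9 pairs, so 13 choices force a sum of 30.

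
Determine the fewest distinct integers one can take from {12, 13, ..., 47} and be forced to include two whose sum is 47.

25

A set avoiding the sum 47 can contain at most one of each pair {x, 47−x}, plus the 12 elements whose complement lies outside the range.
The integers 24, …, 47 (24 of them) are such a set: any two sum to at least 24+25 = 49 > 47.
By pigeonhole, any 25th integer completes one of the 12 pairs, so 25 choices force a sum of 47.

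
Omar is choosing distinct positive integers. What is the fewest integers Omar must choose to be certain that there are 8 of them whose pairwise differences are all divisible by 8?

57

Integers whose pairwise differences are multiples of 8 are exactly those sharing a remainder mod 8. By the pigeonhole principle, the 8 residue classes mod 8 are the pigeonholes.
With 56 integers one could put 7 in each residue class and have no class reach 8.
The 57th integer pushes some class to 8, so 8·7 + 1 = 57.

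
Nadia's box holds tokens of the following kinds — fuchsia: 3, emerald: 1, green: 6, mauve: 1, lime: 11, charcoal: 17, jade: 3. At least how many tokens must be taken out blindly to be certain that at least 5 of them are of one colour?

Put each drawn token into a box by colour. The largest draw with every box below 5 takes min(count, 4) from each colour; colours with fewer than 4 contribute all they have.
Σ min(cᵢ, 4) = 3 + 1 + 4 + 1 + 4 + 4 + 3 = 20.
Draw number 20 + 1 = 21 must push one box to 5.

21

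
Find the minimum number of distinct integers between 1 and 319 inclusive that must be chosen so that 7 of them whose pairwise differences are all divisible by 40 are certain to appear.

241

Integers whose pairwise differences are multiples of 40 are exactly those sharing a remainder mod 40. Pigeonhole: the 40 residue classes mod 40 are the pigeonholes.
With 240 integers one could put 6 in each residue class and have no class reach 7.
The 241st integer pushes some class to 7, so 40·6 + 1 = 241.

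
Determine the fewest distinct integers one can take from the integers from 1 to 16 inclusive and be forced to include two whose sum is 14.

11

Two chosen integers sum to 14 exactly when both halves of some pair {x, 14−x} with 1 ≤ x ≤ 14−x ≤ 13 are chosen — 6 such pairs.
The remaining 4 elements (those with no distinct partner in range) can never complete a 14-sum, so the worst case takes all of them and one from each pair: 4 + 6 = 10.
The 11th integer has to be the second member of some pair, so 10 + 1 = 11.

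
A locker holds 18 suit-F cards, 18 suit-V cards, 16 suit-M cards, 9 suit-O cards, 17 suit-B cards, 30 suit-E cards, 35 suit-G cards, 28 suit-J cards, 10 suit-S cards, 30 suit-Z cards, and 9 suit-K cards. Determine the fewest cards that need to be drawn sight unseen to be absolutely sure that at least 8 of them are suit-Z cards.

In the worst case for collecting suit-Z cards, every non-suit-Z card comes out first.
There are 18 + 18 + 16 + 9 + 17 + 30 + 35 + 28 + 10 + 9 = 190 non-suit-Z cards altogether.
After those, each further card must be suit-Z, so 190 + 8 = 198 draws guarantee 8 suit-Z cards.

198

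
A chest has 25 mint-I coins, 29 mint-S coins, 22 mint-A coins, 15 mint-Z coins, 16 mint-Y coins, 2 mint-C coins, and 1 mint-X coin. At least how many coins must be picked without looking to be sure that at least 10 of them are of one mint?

49

An adversary could hand out at most 9 coins per mint (mint-C, mint-X run out sooner): 9 + 9 + 9 + 9 + 9 + 2 + 1 = 48 coins and still no mint has 10.
By the pigeonhole principle, one more coin lands in a mint already at 9, so 49 draws are enough and 48 are not.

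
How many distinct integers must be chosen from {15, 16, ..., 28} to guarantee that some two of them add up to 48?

Group the elements by complementary pair {x, 48−x}: {20,28}, {21,27}, {22,26}, …, giving 4 two-element pairs, the single value 24 (it cannot pair with itself since the integers are distinct), and 5 integers whose partner 48−x falls outside [15,28].
Treating each of those 10 groups as a pigeonhole, one can pick one integer per group — 10 integers — with no two summing to 48.
The 11th integer lands in an occupied pair, forcing a sum of 48.

11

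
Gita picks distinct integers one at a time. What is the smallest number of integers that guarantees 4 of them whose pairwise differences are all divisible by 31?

94

Integers whose pairwise differences are multiples of 31 are exactly those sharing a remainder mod 31. The 31 residue classes mod 31 are the pigeonholes.
With 93 integers one could put 3 in each residue class and have no class reach 4.
The 94th integer pushes some class to 4, so 31·3 + 1 = 94.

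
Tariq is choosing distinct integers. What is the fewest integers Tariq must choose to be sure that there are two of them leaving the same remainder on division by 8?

9

Pigeonhole: the 8 residue classes mod 8 are the pigeonholes.
With 8 integers one could put 1 in each residue class and have no class reach 2.
The 9th integer pushes some class to 2, so 8·1 + 1 = 9.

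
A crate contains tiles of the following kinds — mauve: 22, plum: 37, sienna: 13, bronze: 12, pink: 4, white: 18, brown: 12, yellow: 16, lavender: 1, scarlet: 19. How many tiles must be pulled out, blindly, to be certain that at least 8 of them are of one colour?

An adversary could hand out at most 7 tiles per colour (pink, lavender run out sooner): 7 + 7 + 7 + 7 + 4 + 7 + 7 + 7 + 1 + 7 = 61 tiles and still no colour has 8.
Pigeonhole: one more tile lands in a colour already at 7, so 62 draws are enough and 61 are not.

62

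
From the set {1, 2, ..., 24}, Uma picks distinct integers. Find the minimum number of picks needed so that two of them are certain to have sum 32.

Group the elements by complementary pair {x, 32−x}: {8,24}, {9,23}, {10,22}, …, giving 8 two-element pairs; the single value 16 (it cannot pair with itself since the integers are distinct); and 7 integers whose partner 32−x falls outside [1,24].
Pigeonhole: treating each of those 16 groups as a pigeonhole, one can pick one integer per group — 16 integers — with no two summing to 32.
The 17th integer lands in an occupied pair, forcing a sum of 32.

17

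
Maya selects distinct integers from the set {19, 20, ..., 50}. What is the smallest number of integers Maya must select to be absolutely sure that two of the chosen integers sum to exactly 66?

19

A set avoiding the sum 66 can contain at most one of each pair {x, 66−x}, plus the 4 elements whose complement lies outside the range or equal to its own complement.
The integers 33, …, 50 (18 of them) are such a set: any two sum to at least 33+34 = 67 > 66.
Any 19th integer completes one of the 14 pairs, so 19 choices force a sum of 66.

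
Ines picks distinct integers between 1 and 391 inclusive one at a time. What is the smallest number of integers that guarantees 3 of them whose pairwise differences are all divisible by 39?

79

Integers whose pairwise differences are multiples of 39 are exactly those sharing a remainder mod 39. By the pigeonhole principle, the 39 residue classes mod 39 are the pigeonholes.
With 78 integers one could put 2 in each residue class and have no class reach 3.
The 79th integer pushes some class to 3, so 39·2 + 1 = 79.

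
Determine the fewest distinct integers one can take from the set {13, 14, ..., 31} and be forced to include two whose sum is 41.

12

Group the elements by complementary pair {x, 41−x}: {13,28}, {14,27}, {15,26}, …, giving 8 two-element pairs and 3 integers whose partner 41−x falls outside [13,31].
Treating each of those 11 groups as a pigeonhole, one can pick one integer per group — 11 integers — with no two summing to 41.
The 12th integer lands in an occupied pair, forcing a sum of 41.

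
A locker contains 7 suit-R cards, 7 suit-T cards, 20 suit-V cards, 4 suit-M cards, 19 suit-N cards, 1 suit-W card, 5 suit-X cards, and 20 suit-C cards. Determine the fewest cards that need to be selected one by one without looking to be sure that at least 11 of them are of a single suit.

An adversary could hand out at most 10 cards per suit (5 suits run out sooner): 7 + 7 + 10 + 4 + 10 + 1 + 5 + 10 = 54 cards and still no suit has 11.
By the pigeonhole principle, one more card lands in a suit already at 10, so 55 draws are enough and 54 are not.

55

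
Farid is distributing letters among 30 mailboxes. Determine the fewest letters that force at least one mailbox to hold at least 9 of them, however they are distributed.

241

With 240 letters one could put exactly 8 in each of the 30 mailboxes, and no mailbox would reach 9.
One more letter must land in a mailbox that already has 8, giving it 9.
So 30 × 8 + 1 = 241 letters are required.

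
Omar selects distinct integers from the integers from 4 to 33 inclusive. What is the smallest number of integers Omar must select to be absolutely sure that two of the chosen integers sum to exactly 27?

21

Group the elements by complementary pair {x, 27−x}: {4,23}, {5,22}, {6,21}, …, giving 10 two-element pairs and 10 integers whose partner 27−x falls outside [4,33].
Treating each of those 20 groups as a pigeonhole, one can pick one integer per group — 20 integers — with no two summing to 27.
The 21st integer lands in an occupied pair, forcing a sum of 27.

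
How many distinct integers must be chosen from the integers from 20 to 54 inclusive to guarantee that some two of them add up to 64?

24

A set avoiding the sum 64 can contain at most one of each pair {x, 64−x}, plus the 11 elements whose complement lies outside the range or equal to its own complement.
The integers 32, …, 54 (23 of them) are such a set: any two sum to at least 32+33 = 65 > 64.
By pigeonhole, any 24th integer completes one of the 12 pairs, so 24 choices force a sum of 64.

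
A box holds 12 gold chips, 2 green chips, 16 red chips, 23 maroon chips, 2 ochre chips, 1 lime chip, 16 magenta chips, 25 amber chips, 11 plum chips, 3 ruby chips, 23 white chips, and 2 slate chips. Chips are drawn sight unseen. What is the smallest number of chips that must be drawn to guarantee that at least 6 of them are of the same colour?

By pigeonhole, put each drawn chip into a box by colour. The largest draw with every box below 6 takes min(count, 5) from each colour; colours with fewer than 5 contribute all they have.
Σ min(cᵢ, 5) = 5 + 2 + 5 + 5 + 2 + 1 + 5 + 5 + 5 + 3 + 5 + 2 = 45.
Draw number 45 + 1 = 46 must push one box to 6.

46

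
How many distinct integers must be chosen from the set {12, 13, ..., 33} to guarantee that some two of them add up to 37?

16

A set avoiding the sum 37 can contain at most one of each pair {x, 37−x}, plus the 8 elements whose complement lies outside the range.
The integers 19, …, 33 (15 of them) are such a set: any two sum to at least 19+20 = 39 > 37.
By the pigeonhole principle, any 16th integer completes one of the 7 pairs, so 16 choices force a sum of 37.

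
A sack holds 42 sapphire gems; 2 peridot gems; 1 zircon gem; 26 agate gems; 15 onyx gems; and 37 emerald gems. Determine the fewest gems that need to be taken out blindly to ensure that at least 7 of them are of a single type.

The 6 types are the holes; the gems drawn are the pigeons.
To avoid 7 of any one type, the worst case takes at most 6 of each type, or every gem of a type that has fewer than 6.
That gives 6 + 2 + 1 + 6 + 6 + 6 = 27 gems with no type reaching 7.
The next gem forces some type to 7, so 27 + 1 = 28.

28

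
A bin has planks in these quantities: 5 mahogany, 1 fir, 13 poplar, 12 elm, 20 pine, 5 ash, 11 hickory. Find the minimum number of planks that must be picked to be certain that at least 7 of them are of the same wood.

The 7 woods are the holes; the planks drawn are the pigeons.
To avoid 7 of any one wood, the worst case takes at most 6 of each wood, or every plank of a wood that has fewer than 6.
That gives 5 + 1 + 6 + 6 + 6 + 5 + 6 = 35 planks with no wood reaching 7.
The next plank forces some wood to 7, so 35 + 1 = 36.

36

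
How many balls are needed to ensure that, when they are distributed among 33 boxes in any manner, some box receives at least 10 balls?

298

With 297 balls one could put exactly 9 in each of the 33 boxes, and no box would reach 10.
One more ball must land in a box that already has 9, giving it 10.
So 33 × 9 + 1 = 298 balls are required.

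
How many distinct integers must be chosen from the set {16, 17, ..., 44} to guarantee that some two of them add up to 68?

A set avoiding the sum 68 can contain at most one of each pair {x, 68−x}, plus the 9 elements whose complement lies outside the range or equal to its own complement.
The integers 16, …, 34 (19 of them) are such a set: any two sum to at least 16+17 = 33 and at most 33+34 = 67 < 68.
Any 20th integer completes one of the 10 pairs, so 20 choices force a sum of 68.

20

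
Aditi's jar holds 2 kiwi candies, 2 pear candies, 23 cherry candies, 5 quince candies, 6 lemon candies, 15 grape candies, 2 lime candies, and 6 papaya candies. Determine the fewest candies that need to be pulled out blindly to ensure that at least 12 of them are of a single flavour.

46

An adversary could hand out at most 11 candies per flavour (6 flavours run out sooner): 2 + 2 + 11 + 5 + 6 + 11 + 2 + 6 = 45 candies and still no flavour has 12.
One more candy lands in a flavour already at 11, so 46 draws are enough and 45 are not.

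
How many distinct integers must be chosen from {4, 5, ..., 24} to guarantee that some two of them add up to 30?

13

A set avoiding the sum 30 can contain at most one of each pair {x, 30−x}, plus the 3 elements whose complement lies outside the range or equal to its own complement.
The integers 4, …, 15 (12 of them) are such a set: any two sum to at least 4+5 = 9 and at most 14+15 = 29 < 30.
By pigeonhole, any 13th integer completes one of the 9 pairs, so 13 choices force a sum of 30.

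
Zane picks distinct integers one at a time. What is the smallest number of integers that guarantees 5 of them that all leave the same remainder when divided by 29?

117

By the pigeonhole principle, the 29 residue classes mod 29 are the pigeonholes.
With 116 integers one could put 4 in each residue class and have no class reach 5.
The 117th integer pushes some class to 5, so 29·4 + 1 = 117.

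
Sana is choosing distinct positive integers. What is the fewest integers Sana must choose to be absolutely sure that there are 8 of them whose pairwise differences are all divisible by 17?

Integers whose pairwise differences are multiples of 17 are exactly those sharing a remainder mod 17. The 17 residue classes mod 17 are the pigeonholes.
With 119 integers one could put 7 in each residue class and have no class reach 8.
The 120th integer pushes some class to 8, so 17·7 + 1 = 120.

120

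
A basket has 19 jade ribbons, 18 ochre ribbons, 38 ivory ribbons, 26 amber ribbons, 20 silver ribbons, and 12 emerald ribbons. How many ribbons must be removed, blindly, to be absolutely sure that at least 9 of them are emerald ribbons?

130

In the worst case for collecting emerald ribbons, every non-emerald ribbon comes out first.
There are 19 + 18 + 38 + 26 + 20 = 121 non-emerald ribbons altogether.
After those, each further ribbon must be emerald, so 121 + 9 = 130 draws guarantee 9 emerald ribbons.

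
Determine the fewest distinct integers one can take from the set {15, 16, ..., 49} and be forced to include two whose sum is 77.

Two chosen integers sum to 77 exactly when both halves of some pair {x, 77−x} with 28 ≤ x ≤ 77−x ≤ 49 are chosen — 11 such pairs.
The remaining 13 elements (those with no distinct partner in range) can never complete a 77-sum, so the worst case takes all of them and one from each pair: 13 + 11 = 24.
The 25th integer has to be the second member of some pair, so 24 + 1 = 25.

25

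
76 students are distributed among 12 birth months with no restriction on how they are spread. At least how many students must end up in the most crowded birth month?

7

By the pigeonhole principle, the 12 birth months are the holes and the 76 students are the pigeons.
If every birth month held at most 6 students, the total would be at most 12 × 6 = 72, which is less than 76.
So some birth month holds at least ⌈76/12⌉ = 7 students.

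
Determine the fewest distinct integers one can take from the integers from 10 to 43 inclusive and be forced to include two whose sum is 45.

Group the elements by complementary pair {x, 45−x}: {10,35}, {11,34}, {12,33}, …, giving 13 two-element pairs and 8 integers whose partner 45−x falls outside [10,43].
By the pigeonhole principle, treating each of those 21 groups as a pigeonhole, one can pick one integer per group — 21 integers — with no two summing to 45.
The 22nd integer lands in an occupied pair, forcing a sum of 45.

22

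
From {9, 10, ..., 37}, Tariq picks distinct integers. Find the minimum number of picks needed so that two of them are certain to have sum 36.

Group the elements by complementary pair {x, 36−x}: {9,27}, {10,26}, {11,25}, …, giving 9 two-element pairs, the single value 18 (it cannot pair with itself since the integers are distinct), and 10 integers whose partner 36−x falls outside [9,37].
By the pigeonhole principle, treating each of those 20 groups as a pigeonhole, one can pick one integer per group — 20 integers — with no two summing to 36.
The 21st integer lands in an occupied pair, forcing a sum of 36.

21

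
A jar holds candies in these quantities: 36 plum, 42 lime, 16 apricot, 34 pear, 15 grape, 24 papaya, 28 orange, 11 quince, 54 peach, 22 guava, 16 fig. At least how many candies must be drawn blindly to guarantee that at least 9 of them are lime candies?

265

In the worst case for collecting lime candies, every non-lime candy comes out first.
There are 36 + 16 + 34 + 15 + 24 + 28 + 11 + 54 + 22 + 16 = 256 non-lime candies altogether.
After those, each further candy must be lime, so 256 + 9 = 265 draws guarantee 9 lime candies.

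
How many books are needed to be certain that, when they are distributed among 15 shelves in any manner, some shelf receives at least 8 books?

106

With 105 books one could put exactly 7 in each of the 15 shelves, and no shelf would reach 8.
By the pigeonhole principle, one more book must land in a shelf that already has 7, giving it 8.
So 15 × 7 + 1 = 106 books are required.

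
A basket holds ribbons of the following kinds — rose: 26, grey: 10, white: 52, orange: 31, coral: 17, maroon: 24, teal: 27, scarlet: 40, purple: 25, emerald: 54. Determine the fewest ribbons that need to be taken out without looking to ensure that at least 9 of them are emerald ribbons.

In the worst case for collecting emerald ribbons, every non-emerald ribbon comes out first.
There are 26 + 10 + 52 + 31 + 17 + 24 + 27 + 40 + 25 = 252 non-emerald ribbons altogether.
After those, each further ribbon must be emerald, so 252 + 9 = 261 draws guarantee 9 emerald ribbons.

261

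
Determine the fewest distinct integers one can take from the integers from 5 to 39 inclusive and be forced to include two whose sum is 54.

24

Two chosen integers sum to 54 exactly when both halves of some pair {x, 54−x} with 15 ≤ x ≤ 54−x ≤ 39 are chosen — 12 such pairs.
The remaining 11 elements (those with no distinct partner in range) can never complete a 54-sum, so the worst case takes all of them and one from each pair: 11 + 12 = 23.
The 24th integer has to be the second member of some pair, so 23 + 1 = 24.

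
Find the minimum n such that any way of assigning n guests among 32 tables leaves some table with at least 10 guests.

289

With 288 guests one could put exactly 9 in each of the 32 tables, and no table would reach 10.
By the pigeonhole principle, one more guest must land in a table that already has 9, giving it 10.
So 32 × 9 + 1 = 289 guests are required.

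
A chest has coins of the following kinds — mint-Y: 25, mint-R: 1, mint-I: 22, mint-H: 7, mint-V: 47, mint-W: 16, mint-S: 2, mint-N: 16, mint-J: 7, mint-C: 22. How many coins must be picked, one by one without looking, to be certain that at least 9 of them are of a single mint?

66

The 10 mints are the holes; the coins drawn are the pigeons.
To avoid 9 of any one mint, the worst case takes at most 8 of each mint, or every coin of a mint that has fewer than 8.
That gives 8 + 1 + 8 + 7 + 8 + 8 + 2 + 8 + 7 + 8 = 65 coins with no mint reaching 9.
The next coin forces some mint to 9, so 65 + 1 = 66.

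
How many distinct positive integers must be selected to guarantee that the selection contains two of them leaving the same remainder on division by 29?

30

The 29 residue classes mod 29 are the pigeonholes.
With 29 integers one could put 1 in each residue class and have no class reach 2.
The 30th integer pushes some class to 2, so 29·1 + 1 = 30.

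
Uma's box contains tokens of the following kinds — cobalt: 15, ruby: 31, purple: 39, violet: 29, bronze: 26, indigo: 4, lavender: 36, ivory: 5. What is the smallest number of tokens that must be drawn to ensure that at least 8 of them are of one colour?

52

The 8 colours are the holes; the tokens drawn are the pigeons.
To avoid 8 of any one colour, the worst case takes at most 7 of each colour, or every token of a colour that has fewer than 7.
That gives 7 + 7 + 7 + 7 + 7 + 4 + 7 + 5 = 51 tokens with no colour reaching 8.
The next token forces some colour to 8, so 51 + 1 = 52.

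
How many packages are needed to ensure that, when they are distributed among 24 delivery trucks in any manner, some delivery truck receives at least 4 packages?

73

With 72 packages one could put exactly 3 in each of the 24 delivery trucks, and no delivery truck would reach 4.
One more package must land in a delivery truck that already has 3, giving it 4.
So 24 × 3 + 1 = 73 packages are required.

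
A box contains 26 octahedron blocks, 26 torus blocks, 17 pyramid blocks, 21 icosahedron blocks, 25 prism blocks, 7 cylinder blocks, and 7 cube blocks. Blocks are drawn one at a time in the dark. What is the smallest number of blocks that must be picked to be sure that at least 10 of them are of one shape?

An adversary could hand out at most 9 blocks per shape (cylinder, cube run out sooner): 9 + 9 + 9 + 9 + 9 + 7 + 7 = 59 blocks and still no shape has 10.
Pigeonhole: one more block lands in a shape already at 9, so 60 draws are enough and 59 are not.

60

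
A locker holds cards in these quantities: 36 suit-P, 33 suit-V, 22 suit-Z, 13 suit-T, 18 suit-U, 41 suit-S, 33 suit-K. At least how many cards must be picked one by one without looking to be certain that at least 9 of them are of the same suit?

An adversary could hand out at most 8 cards per suit: 8 + 8 + 8 + 8 + 8 + 8 + 8 = 56 cards and still no suit has 9.
One more card lands in a suit already at 8, so 57 draws are enough and 56 are not.

57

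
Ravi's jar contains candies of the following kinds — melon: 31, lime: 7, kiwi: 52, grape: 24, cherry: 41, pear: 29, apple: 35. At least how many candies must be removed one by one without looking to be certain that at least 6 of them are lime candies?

In the worst case for collecting lime candies, every non-lime candy comes out first.
There are 31 + 52 + 24 + 41 + 29 + 35 = 212 non-lime candies altogether.
After those, each further candy must be lime, so 212 + 6 = 218 draws guarantee 6 lime candies.

218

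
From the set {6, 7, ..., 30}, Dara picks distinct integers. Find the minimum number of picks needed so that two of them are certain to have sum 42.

17

Two chosen integers sum to 42 exactly when both halves of some pair {x, 42−x} with 12 ≤ x ≤ 42−x ≤ 30 are chosen — 9 such pairs.
The remaining 7 elements (those with no distinct partner in range) can never complete a 42-sum, so the worst case takes all of them and one from each pair: 7 + 9 = 16.
By pigeonhole, the 17th integer has to be the second member of some pair, so 16 + 1 = 17.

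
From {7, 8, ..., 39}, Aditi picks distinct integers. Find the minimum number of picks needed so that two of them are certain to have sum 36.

23

Two chosen integers sum to 36 exactly when both halves of some pair {x, 36−x} with 7 ≤ x ≤ 36−x ≤ 29 are chosen — 11 such pairs.
The remaining 11 elements (those with no distinct partner in range) can never complete a 36-sum, so the worst case takes all of them and one from each pair: 11 + 11 = 22.
The 23rd integer has to be the second member of some pair, so 22 + 1 = 23.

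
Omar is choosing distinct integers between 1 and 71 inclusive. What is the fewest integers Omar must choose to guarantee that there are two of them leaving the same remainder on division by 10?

The 10 residue classes mod 10 are the pigeonholes.
With 10 integers one could put 1 in each residue class and have no class reach 2.
The 11th integer pushes some class to 2, so 10·1 + 1 = 11.

11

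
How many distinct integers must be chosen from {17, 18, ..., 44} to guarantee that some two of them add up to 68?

Two chosen integers sum to 68 exactly when both halves of some pair {x, 68−x} with 24 ≤ x ≤ 68−x ≤ 44 are chosen — 10 such pairs.
The remaining 8 elements (those with no distinct partner in range) can never complete a 68-sum, so the worst case takes all of them and one from each pair: 8 + 10 = 18.
By pigeonhole, the 19th integer has to be the second member of some pair, so 18 + 1 = 19.

19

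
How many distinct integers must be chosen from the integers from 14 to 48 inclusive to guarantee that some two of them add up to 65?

Two chosen integers sum to 65 exactly when both halves of some pair {x, 65−x} with 17 ≤ x ≤ 65−x ≤ 48 are chosen — 16 such pairs.
The remaining 3 elements (those with no distinct partner in range) can never complete a 65-sum, so the worst case takes all of them and one from each pair: 3 + 16 = 19.
The 20th integer has to be the second member of some pair, so 19 + 1 = 20.

20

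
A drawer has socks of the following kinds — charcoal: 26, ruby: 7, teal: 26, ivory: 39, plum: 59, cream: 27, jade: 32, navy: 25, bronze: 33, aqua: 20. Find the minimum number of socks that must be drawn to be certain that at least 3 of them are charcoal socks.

271

In the worst case for collecting charcoal socks, every non-charcoal sock comes out first.
There are 7 + 26 + 39 + 59 + 27 + 32 + 25 + 33 + 20 = 268 non-charcoal socks altogether.
After those, each further sock must be charcoal, so 268 + 3 = 271 draws guarantee 3 charcoal socks.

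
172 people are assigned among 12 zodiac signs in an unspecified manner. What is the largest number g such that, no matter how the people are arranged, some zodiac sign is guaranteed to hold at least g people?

15

By pigeonhole, the 12 zodiac signs are the holes and the 172 people are the pigeons.
If every zodiac sign held at most 14 people, the total would be at most 12 × 14 = 168, which is less than 172.
So some zodiac sign holds at least ⌈172/12⌉ = 15 people.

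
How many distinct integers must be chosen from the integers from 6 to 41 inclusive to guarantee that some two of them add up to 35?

25

Two chosen integers sum to 35 exactly when both halves of some pair {x, 35−x} with 6 ≤ x ≤ 35−x ≤ 29 are chosen — 12 such pairs.
The remaining 12 elements (those with no distinct partner in range) can never complete a 35-sum, so the worst case takes all of them and one from each pair: 12 + 12 = 24.
The 25th integer has to be the second member of some pair, so 24 + 1 = 25.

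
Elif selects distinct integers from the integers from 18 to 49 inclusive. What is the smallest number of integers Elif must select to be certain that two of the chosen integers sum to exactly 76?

22

Group the elements by complementary pair {x, 76−x}: {27,49}, {28,48}, {29,47}, …, giving 11 two-element pairs, the single value 38 (it cannot pair with itself since the integers are distinct), and 9 integers whose partner 76−x falls outside [18,49].
Pigeonhole: treating each of those 21 groups as a pigeonhole, one can pick one integer per group — 21 integers — with no two summing to 76.
The 22nd integer lands in an occupied pair, forcing a sum of 76.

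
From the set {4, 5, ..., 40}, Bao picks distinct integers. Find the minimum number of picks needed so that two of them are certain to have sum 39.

A set avoiding the sum 39 can contain at most one of each pair {x, 39−x}, plus the 5 elements whose complement lies outside the range.
The integers 20, …, 40 (21 of them) are such a set: any two sum to at least 20+21 = 41 > 39.
By the pigeonhole principle, any 22nd integer completes one of the 16 pairs, so 22 choices force a sum of 39.

22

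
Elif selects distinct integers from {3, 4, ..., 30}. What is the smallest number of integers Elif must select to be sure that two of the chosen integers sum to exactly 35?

Group the elements by complementary pair {x, 35−x}: {5,30}, {6,29}, {7,28}, …, giving 13 two-element pairs and 2 integers whose partner 35−x falls outside [3,30].
Pigeonhole: treating each of those 15 groups as a pigeonhole, one can pick one integer per group — 15 integers — with no two summing to 35.
The 16th integer lands in an occupied pair, forcing a sum of 35.

16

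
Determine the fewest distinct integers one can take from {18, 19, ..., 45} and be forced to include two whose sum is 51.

Two chosen integers sum to 51 exactly when both halves of some pair {x, 51−x} with 18 ≤ x ≤ 51−x ≤ 33 are chosen — 8 such pairs.
The remaining 12 elements (those with no distinct partner in range) can never complete a 51-sum, so the worst case takes all of them and one from each pair: 12 + 8 = 20.
The 21st integer has to be the second member of some pair, so 20 + 1 = 21.

21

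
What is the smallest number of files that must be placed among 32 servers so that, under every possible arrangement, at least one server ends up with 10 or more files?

With 288 files one could put exactly 9 in each of the 32 servers, and no server would reach 10.
By the pigeonhole principle, one more file must land in a server that already has 9, giving it 10.
So 32 × 9 + 1 = 289 files are required.

289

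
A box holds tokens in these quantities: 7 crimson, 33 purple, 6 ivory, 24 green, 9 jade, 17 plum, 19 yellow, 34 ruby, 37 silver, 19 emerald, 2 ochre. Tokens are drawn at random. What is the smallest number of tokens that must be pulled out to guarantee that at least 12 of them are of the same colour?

By pigeonhole, the 11 colours are the holes; the tokens drawn are the pigeons.
To avoid 12 of any one colour, the worst case takes at most 11 of each colour, or every token of a colour that has fewer than 11.
That gives 7 + 11 + 6 + 11 + 9 + 11 + 11 + 11 + 11 + 11 + 2 = 101 tokens with no colour reaching 12.
The next token forces some colour to 12, so 101 + 1 = 102.

102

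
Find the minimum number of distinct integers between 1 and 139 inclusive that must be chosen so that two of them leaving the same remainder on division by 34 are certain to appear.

35

The 34 residue classes mod 34 are the pigeonholes.
With 34 integers one could put 1 in each residue class and have no class reach 2.
The 35th integer pushes some class to 2, so 34·1 + 1 = 35.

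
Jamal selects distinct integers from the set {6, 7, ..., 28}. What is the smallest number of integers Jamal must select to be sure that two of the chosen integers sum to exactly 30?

Two chosen integers sum to 30 exactly when both halves of some pair {x, 30−x} with 6 ≤ x ≤ 30−x ≤ 24 are chosen — 9 such pairs.
The remaining 5 elements (those with no distinct partner in range) can never complete a 30-sum, so the worst case takes all of them and one from each pair: 5 + 9 = 14.
Pigeonhole: the 15th integer has to be the second member of some pair, so 14 + 1 = 15.

15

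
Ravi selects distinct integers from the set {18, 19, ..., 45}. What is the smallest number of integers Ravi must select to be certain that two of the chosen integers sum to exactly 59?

17

A set avoiding the sum 59 can contain at most one of each pair {x, 59−x}, plus the 4 elements whose complement lies outside the range.
The integers 30, …, 45 (16 of them) are such a set: any two sum to at least 30+31 = 61 > 59.
Any 17th integer completes one of the 12 pairs, so 17 choices force a sum of 59.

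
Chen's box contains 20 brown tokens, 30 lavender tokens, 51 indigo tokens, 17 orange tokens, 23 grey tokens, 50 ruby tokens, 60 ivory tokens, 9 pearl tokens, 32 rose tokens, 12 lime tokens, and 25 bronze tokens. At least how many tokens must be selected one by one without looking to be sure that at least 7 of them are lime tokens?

In the worst case for collecting lime tokens, every non-lime token comes out first.
There are 20 + 30 + 51 + 17 + 23 + 50 + 60 + 9 + 32 + 25 = 317 non-lime tokens altogether.
After those, each further token must be lime, so 317 + 7 = 324 draws guarantee 7 lime tokens.

324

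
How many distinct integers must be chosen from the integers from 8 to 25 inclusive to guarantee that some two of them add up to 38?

13

Group the elements by complementary pair {x, 38−x}: {13,25}, {14,24}, {15,23}, …, giving 6 two-element pairs, the single value 19 (it cannot pair with itself since the integers are distinct), and 5 integers whose partner 38−x falls outside [8,25].
Pigeonhole: treating each of those 12 groups as a pigeonhole, one can pick one integer per group — 12 integers — with no two summing to 38.
The 13th integer lands in an occupied pair, forcing a sum of 38.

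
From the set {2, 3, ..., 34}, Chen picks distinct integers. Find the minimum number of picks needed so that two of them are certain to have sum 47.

23

A set avoiding the sum 47 can contain at most one of each pair {x, 47−x}, plus the 11 elements whose complement lies outside the range.
The integers 2, …, 23 (22 of them) are such a set: any two sum to at least 2+3 = 5 and at most 22+23 = 45 < 47.
By the pigeonhole principle, any 23rd integer completes one of the 11 pairs, so 23 choices force a sum of 47.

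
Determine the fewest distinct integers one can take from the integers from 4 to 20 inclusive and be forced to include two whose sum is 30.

Two chosen integers sum to 30 exactly when both halves of some pair {x, 30−x} with 10 ≤ x ≤ 30−x ≤ 20 are chosen — 5 such pairs.
The remaining 7 elements (those with no distinct partner in range) can never complete a 30-sum, so the worst case takes all of them and one from each pair: 7 + 5 = 12.
The 13th integer has to be the second member of some pair, so 12 + 1 = 13.

13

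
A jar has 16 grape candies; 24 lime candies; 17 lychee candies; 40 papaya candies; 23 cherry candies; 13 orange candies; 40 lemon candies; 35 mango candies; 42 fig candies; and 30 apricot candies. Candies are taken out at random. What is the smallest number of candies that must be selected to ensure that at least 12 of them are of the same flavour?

111

An adversary could hand out at most 11 candies per flavour: 11 + 11 + 11 + 11 + 11 + 11 + 11 + 11 + 11 + 11 = 110 candies and still no flavour has 12.
By pigeonhole, one more candy lands in a flavour already at 11, so 111 draws are enough and 110 are not.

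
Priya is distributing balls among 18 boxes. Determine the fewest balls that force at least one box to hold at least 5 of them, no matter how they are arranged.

With 72 balls one could put exactly 4 in each of the 18 boxes, and no box would reach 5.
One more ball must land in a box that already has 4, giving it 5.
So 18 × 4 + 1 = 73 balls are required.

73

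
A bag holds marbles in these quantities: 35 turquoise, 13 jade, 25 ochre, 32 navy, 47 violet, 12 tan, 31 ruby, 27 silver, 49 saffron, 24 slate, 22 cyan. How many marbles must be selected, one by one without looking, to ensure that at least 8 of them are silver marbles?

In the worst case for collecting silver marbles, every non-silver marble comes out first.
There are 35 + 13 + 25 + 32 + 47 + 12 + 31 + 49 + 24 + 22 = 290 non-silver marbles altogether.
After those, each further marble must be silver, so 290 + 8 = 298 draws guarantee 8 silver marbles.

298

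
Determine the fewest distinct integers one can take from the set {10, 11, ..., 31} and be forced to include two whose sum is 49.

A set avoiding the sum 49 can contain at most one of each pair {x, 49−x}, plus the 8 elements whose complement lies outside the range.
The integers 10, …, 24 (15 of them) are such a set: any two sum to at least 10+11 = 21 and at most 23+24 = 47 < 49.
By the pigeonhole principle, any 16th integer completes one of the 7 pairs, so 16 choices force a sum of 49.

16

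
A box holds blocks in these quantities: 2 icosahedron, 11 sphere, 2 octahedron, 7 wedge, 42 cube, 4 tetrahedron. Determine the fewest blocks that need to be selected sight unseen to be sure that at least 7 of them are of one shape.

27

Pigeonhole: the 6 shapes are the holes; the blocks drawn are the pigeons.
To avoid 7 of any one shape, the worst case takes at most 6 of each shape, or every block of a shape that has fewer than 6.
That gives 2 + 6 + 2 + 6 + 6 + 4 = 26 blocks with no shape reaching 7.
The next block forces some shape to 7, so 26 + 1 = 27.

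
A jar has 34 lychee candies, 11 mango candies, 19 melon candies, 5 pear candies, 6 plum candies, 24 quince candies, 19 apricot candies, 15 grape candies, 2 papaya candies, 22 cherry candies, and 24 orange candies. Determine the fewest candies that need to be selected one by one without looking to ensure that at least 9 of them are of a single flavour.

An adversary could hand out at most 8 candies per flavour (pear, plum, papaya run out sooner): 8 + 8 + 8 + 5 + 6 + 8 + 8 + 8 + 2 + 8 + 8 = 77 candies and still no flavour has 9.
One more candy lands in a flavour already at 8, so 78 draws are enough and 77 are not.

78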